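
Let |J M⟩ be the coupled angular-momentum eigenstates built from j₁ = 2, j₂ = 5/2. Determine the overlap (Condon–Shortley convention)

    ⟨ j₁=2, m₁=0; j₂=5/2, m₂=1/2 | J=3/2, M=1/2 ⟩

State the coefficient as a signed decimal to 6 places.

j₁+j₂−J=3  J+j₁−j₂=1  J−j₁+j₂=2  j₁+j₂+J+1=7
(j₁±m₁, j₂±m₂, J±M) = (2,2,3,2,2,1)
P² = 32/35
sum k=1..2:
  [1] −1/4 = -1/4
  [2] +1/2 = 1/2
S = 1/4
C² = P²·S² = 2/35 ; C = +0.239046

+√(2/35) ≈ +0.239046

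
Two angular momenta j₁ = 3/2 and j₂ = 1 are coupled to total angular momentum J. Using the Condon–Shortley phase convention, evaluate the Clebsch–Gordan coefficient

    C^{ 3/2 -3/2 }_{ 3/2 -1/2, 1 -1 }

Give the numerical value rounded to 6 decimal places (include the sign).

+0.632456

√[4·1!2!1!/5! · 1!2!0!2!0!3!] = √(8/5)
  +(−1)^0/∏(0,1,2,0,0,1)! = 1/2  (running 1/2)
⟨..|..⟩ = √(8/5)·(1/2) = +0.632456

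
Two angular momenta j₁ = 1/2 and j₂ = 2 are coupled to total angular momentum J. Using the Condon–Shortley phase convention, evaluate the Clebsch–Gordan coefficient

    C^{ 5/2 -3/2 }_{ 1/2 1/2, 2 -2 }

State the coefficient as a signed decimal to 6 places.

+√(1/5) = +0.447214

triangle: 0!*1!*4!/6! = 24/720
(j±m)!: 1!*0!*0!*4!*1!*4! = 576
prefactor² = (2J+1)*Δ*N² = 576/5
  k=0: +1/(0!*0!*0!*0!*1!*4!) = 1/24
Σ = 1/24  ⇒  CG² = 576/5*1/24² = 1/5
CG = +√(1/5) = +0.447214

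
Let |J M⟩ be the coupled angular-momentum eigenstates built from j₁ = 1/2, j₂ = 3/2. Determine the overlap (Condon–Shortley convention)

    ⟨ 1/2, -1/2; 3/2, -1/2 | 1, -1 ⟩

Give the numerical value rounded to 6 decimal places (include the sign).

-0.500000

triangle: 1!*0!*2!/4! = 2/24
(j±m)!: 0!*1!*1!*2!*0!*2! = 4
prefactor² = (2J+1)*Δ*N² = 1
  k=1: −1/(1!*0!*0!*0!*0!*2!) = -1/2
Σ = -1/2  ⇒  CG² = 1*(-1/2)² = 1/4
CG = −√(1/4) = -0.500000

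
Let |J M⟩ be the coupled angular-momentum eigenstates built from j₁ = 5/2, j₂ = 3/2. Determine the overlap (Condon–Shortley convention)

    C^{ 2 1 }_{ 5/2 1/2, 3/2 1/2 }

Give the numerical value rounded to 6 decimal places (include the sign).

-0.545545  (= −√(25/84))

triangle: 2!*3!*1!/7! = 12/5040
(j±m)!: 3!*2!*2!*1!*3!*1! = 144
prefactor² = (2J+1)*Δ*N² = 12/7
  k=1: −1/(1!*1!*1!*1!*2!*0!) = -1/2
  k=2: +1/(2!*0!*0!*0!*3!*1!) = 1/12
Σ = -5/12  ⇒  CG² = 12/7*(-5/12)² = 25/84
CG = −√(25/84) = -0.545545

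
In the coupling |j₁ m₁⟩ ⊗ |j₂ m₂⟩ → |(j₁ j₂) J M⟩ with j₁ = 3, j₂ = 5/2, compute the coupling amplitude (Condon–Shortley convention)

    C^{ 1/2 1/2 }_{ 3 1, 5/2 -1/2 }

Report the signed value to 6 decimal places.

√[2·5!1!0!/7! · 4!2!2!3!1!0!] = √(192/7)
  +(−1)^2/∏(2,3,0,0,1,0)! = 1/12  (running 1/12)
⟨..|..⟩ = √(192/7)·(1/12) = +0.436436

+0.436436  (= +√(4/21))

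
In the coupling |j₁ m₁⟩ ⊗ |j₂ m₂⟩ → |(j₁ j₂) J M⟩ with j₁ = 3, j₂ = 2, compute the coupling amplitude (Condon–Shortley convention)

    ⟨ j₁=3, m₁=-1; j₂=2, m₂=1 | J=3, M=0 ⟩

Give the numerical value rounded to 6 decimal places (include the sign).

+√(1/30) ≈ +0.182574

j₁+j₂−J=2  J+j₁−j₂=4  J−j₁+j₂=2  j₁+j₂+J+1=9
(j₁±m₁, j₂±m₂, J±M) = (2,4,3,1,3,3)
P² = 96/5
sum k=1..2:
  [1] −1/12 = -1/12
  [2] +1/8 = 1/8
S = 1/24
C² = P²·S² = 1/30 ; C = +0.182574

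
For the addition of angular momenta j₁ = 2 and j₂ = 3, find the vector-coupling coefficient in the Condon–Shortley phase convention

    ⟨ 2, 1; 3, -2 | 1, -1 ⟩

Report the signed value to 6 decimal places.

-0.534522  (= −√(2/7))

triangle: 4!×0!×2!/7! = 48/5040
(j±m)!: 3!×1!×1!×5!×0!×2! = 1440
prefactor² = (2J+1)×Δ×N² = 288/7
  k=1: −1/(1!×3!×0!×0!×0!×2!) = -1/12
Σ = -1/12  ⇒  CG² = 288/7×(-1/12)² = 2/7
CG = −√(2/7) = -0.534522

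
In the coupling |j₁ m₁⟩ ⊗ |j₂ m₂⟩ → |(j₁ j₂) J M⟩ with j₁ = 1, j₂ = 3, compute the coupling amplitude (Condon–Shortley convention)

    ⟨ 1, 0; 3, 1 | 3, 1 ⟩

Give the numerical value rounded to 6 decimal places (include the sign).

-0.288675

√[7·1!1!5!/8! · 1!1!4!2!4!2!] = √(48)
  +(−1)^0/∏(0,1,1,4,0,1)! = 1/24  (running 1/24)
  +(−1)^1/∏(1,0,0,3,1,2)! = -1/12  (running -1/24)
⟨..|..⟩ = √(48)·(-1/24) = -0.288675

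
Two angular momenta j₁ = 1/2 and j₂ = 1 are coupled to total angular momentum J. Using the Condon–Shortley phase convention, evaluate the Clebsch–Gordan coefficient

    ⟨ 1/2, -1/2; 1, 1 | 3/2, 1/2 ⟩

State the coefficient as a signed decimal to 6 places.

+0.577350

triangle: 0!*1!*2!/4! = 2/24
(j±m)!: 0!*1!*2!*0!*2!*1! = 4
prefactor² = (2J+1)*Δ*N² = 4/3
  k=0: +1/(0!*0!*1!*2!*0!*0!) = 1/2
Σ = 1/2  ⇒  CG² = 4/3*1/2² = 1/3
CG = +√(1/3) = +0.577350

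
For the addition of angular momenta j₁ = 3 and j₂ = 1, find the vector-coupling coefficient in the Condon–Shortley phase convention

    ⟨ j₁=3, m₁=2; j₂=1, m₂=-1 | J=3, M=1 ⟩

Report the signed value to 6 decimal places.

√[7·1!5!1!/8! · 5!1!0!2!4!2!] = √(240)
  +(−1)^0/∏(0,1,1,0,4,1)! = 1/24  (running 1/24)
⟨..|..⟩ = √(240)·(1/24) = +0.645497

+0.645497  (= +√(5/12))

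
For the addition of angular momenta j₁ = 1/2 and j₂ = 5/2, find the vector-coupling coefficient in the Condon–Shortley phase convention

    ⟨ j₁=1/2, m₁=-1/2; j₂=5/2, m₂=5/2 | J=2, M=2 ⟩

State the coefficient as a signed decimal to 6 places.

triangle: 1!×0!×4!/6! = 24/720
(j±m)!: 0!×1!×5!×0!×4!×0! = 2880
prefactor² = (2J+1)×Δ×N² = 480
  k=1: −1/(1!×0!×0!×4!×0!×0!) = -1/24
Σ = -1/24  ⇒  CG² = 480×(-1/24)² = 5/6
CG = −√(5/6) = -0.912871

−√(5/6) ≈ -0.912871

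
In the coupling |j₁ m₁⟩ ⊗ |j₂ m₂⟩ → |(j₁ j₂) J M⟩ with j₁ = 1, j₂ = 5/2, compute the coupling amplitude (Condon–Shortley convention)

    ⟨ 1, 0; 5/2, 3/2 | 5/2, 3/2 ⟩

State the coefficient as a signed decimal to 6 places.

√[6·1!1!4!/7! · 1!1!4!1!4!1!] = √(576/35)
  +(−1)^0/∏(0,1,1,4,0,0)! = 1/24  (running 1/24)
  +(−1)^1/∏(1,0,0,3,1,1)! = -1/6  (running -1/8)
⟨..|..⟩ = √(576/35)·(-1/8) = -0.507093

-0.507093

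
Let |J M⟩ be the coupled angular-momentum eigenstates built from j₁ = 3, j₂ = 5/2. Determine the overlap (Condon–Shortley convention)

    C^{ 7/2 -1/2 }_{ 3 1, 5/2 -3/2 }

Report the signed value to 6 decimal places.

triangle: 2!·4!·3!/10! = 288/3628800
(j±m)!: 4!·2!·1!·4!·3!·4! = 165888
prefactor² = (2J+1)·Δ·N² = 18432/175
  k=0: +1/(0!·2!·2!·1!·2!·2!) = 1/16
  k=1: −1/(1!·1!·1!·0!·3!·3!) = -1/36
Σ = 5/144  ⇒  CG² = 18432/175·5/144² = 8/63
CG = +√(8/63) = +0.356348

+0.356348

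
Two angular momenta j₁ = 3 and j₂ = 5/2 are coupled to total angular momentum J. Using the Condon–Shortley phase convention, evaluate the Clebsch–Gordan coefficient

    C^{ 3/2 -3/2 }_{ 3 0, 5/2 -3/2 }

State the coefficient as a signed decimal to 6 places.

−√(6/35) = -0.414039

√[4·4!2!1!/8! · 3!3!1!4!0!3!] = √(864/35)
  +(−1)^1/∏(1,3,2,0,0,1)! = -1/12  (running -1/12)
⟨..|..⟩ = √(864/35)·(-1/12) = -0.414039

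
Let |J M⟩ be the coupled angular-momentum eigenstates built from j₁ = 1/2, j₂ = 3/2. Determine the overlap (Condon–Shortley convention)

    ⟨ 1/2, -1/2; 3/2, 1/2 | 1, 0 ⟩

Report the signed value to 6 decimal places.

j₁+j₂−J=1  J+j₁−j₂=0  J−j₁+j₂=2  j₁+j₂+J+1=4
(j₁±m₁, j₂±m₂, J±M) = (0,1,2,1,1,1)
P² = 1/2
sum k=1..1:
  [1] −1/1 = -1
S = -1
C² = P²·S² = 1/2 ; C = -0.707107

−√(1/2) = -0.707107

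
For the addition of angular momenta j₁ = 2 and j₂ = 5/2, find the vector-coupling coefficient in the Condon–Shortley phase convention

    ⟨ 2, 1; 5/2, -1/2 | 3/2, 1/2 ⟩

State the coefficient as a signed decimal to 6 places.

j₁+j₂−J=3  J+j₁−j₂=1  J−j₁+j₂=2  j₁+j₂+J+1=7
(j₁±m₁, j₂±m₂, J±M) = (3,1,2,3,2,1)
P² = 48/35
sum k=0..1:
  [0] +1/12 = 1/12
  [1] −1/2 = -1/2
S = -5/12
C² = P²·S² = 5/21 ; C = -0.487950

-0.487950  (= −√(5/21))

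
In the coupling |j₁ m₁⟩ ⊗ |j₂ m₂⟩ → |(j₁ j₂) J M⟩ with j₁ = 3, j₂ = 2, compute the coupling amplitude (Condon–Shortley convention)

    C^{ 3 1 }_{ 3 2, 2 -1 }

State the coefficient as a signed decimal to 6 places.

+√(1/4) ≈ +0.500000

j₁+j₂−J=2  J+j₁−j₂=4  J−j₁+j₂=2  j₁+j₂+J+1=9
(j₁±m₁, j₂±m₂, J±M) = (5,1,1,3,4,2)
P² = 64
sum k=0..1:
  [0] +1/12 = 1/12
  [1] −1/48 = -1/48
S = 1/16
C² = P²·S² = 1/4 ; C = +0.500000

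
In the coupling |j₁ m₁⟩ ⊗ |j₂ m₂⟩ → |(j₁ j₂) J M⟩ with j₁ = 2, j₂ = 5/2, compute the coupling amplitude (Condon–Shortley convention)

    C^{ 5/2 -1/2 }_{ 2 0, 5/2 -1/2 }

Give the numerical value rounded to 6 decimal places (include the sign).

triangle: 2!×2!×3!/8! = 24/40320
(j±m)!: 2!×2!×2!×3!×2!×3! = 576
prefactor² = (2J+1)×Δ×N² = 72/35
  k=0: +1/(0!×2!×2!×2!×0!×1!) = 1/8
  k=1: −1/(1!×1!×1!×1!×1!×2!) = -1/2
  k=2: +1/(2!×0!×0!×0!×2!×3!) = 1/24
Σ = -1/3  ⇒  CG² = 72/35×(-1/3)² = 8/35
CG = −√(8/35) = -0.478091

−√(8/35) = -0.478091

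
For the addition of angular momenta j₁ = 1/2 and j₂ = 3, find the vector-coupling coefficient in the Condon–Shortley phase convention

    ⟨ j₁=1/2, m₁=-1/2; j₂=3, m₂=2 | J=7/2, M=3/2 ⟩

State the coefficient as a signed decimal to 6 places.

j₁+j₂−J=0  J+j₁−j₂=1  J−j₁+j₂=6  j₁+j₂+J+1=8
(j₁±m₁, j₂±m₂, J±M) = (0,1,5,1,5,2)
P² = 28800/7
sum k=0..0:
  [0] +1/120 = 1/120
S = 1/120
C² = P²·S² = 2/7 ; C = +0.534522

+0.534522  (= +√(2/7))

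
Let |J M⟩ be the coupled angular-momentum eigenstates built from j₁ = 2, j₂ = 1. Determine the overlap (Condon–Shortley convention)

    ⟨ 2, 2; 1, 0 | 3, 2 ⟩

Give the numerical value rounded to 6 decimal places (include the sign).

+√(1/3) ≈ +0.577350

triangle: 0!*4!*2!/7! = 48/5040
(j±m)!: 4!*0!*1!*1!*5!*1! = 2880
prefactor² = (2J+1)*Δ*N² = 192
  k=0: +1/(0!*0!*0!*1!*4!*1!) = 1/24
Σ = 1/24  ⇒  CG² = 192*1/24² = 1/3
CG = +√(1/3) = +0.577350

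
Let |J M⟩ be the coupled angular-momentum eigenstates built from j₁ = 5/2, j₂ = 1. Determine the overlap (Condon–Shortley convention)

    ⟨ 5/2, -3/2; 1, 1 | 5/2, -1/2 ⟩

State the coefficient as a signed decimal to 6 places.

−√(16/35) ≈ -0.676123

√[6·1!4!1!/7! · 1!4!2!0!2!3!] = √(576/35)
  +(−1)^1/∏(1,0,3,1,1,0)! = -1/6  (running -1/6)
⟨..|..⟩ = √(576/35)·(-1/6) = -0.676123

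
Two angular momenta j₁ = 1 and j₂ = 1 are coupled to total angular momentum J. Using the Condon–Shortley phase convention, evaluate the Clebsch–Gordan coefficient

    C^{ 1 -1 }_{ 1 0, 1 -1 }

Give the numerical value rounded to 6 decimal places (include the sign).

triangle: 1!*1!*1!/4! = 1/24
(j±m)!: 1!*1!*0!*2!*0!*2! = 4
prefactor² = (2J+1)*Δ*N² = 1/2
  k=0: +1/(0!*1!*1!*0!*0!*1!) = 1
Σ = 1  ⇒  CG² = 1/2*1² = 1/2
CG = +√(1/2) = +0.707107

+0.707107  (= +√(1/2))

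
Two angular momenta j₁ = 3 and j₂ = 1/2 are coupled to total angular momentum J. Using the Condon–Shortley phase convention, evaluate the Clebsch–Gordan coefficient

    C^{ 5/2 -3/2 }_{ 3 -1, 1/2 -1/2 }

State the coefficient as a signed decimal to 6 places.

+√(2/7) ≈ +0.534522

√[6·1!5!0!/7! · 2!4!0!1!1!4!] = √(1152/7)
  +(−1)^0/∏(0,1,4,0,1,0)! = 1/24  (running 1/24)
⟨..|..⟩ = √(1152/7)·(1/24) = +0.534522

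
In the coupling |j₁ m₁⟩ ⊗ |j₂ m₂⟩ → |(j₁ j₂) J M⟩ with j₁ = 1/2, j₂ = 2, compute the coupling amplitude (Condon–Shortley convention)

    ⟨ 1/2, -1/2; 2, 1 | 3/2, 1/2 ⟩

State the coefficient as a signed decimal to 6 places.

−√(3/5) = -0.774597

triangle: 1!×0!×3!/5! = 6/120
(j±m)!: 0!×1!×3!×1!×2!×1! = 12
prefactor² = (2J+1)×Δ×N² = 12/5
  k=1: −1/(1!×0!×0!×2!×0!×1!) = -1/2
Σ = -1/2  ⇒  CG² = 12/5×(-1/2)² = 3/5
CG = −√(3/5) = -0.774597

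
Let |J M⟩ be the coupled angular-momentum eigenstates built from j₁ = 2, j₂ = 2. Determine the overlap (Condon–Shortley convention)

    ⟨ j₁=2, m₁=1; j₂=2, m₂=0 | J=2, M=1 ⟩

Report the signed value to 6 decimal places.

-0.267261

triangle: 2!×2!×2!/7! = 8/5040
(j±m)!: 3!×1!×2!×2!×3!×1! = 144
prefactor² = (2J+1)×Δ×N² = 8/7
  k=0: +1/(0!×2!×1!×2!×1!×0!) = 1/4
  k=1: −1/(1!×1!×0!×1!×2!×1!) = -1/2
Σ = -1/4  ⇒  CG² = 8/7×(-1/4)² = 1/14
CG = −√(1/14) = -0.267261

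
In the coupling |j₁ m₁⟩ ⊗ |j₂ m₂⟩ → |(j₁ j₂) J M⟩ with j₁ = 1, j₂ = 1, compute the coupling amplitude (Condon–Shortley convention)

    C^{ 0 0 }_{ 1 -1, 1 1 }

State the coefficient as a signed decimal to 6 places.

+0.577350

j₁+j₂−J=2  J+j₁−j₂=0  J−j₁+j₂=0  j₁+j₂+J+1=3
(j₁±m₁, j₂±m₂, J±M) = (0,2,2,0,0,0)
P² = 4/3
sum k=2..2:
  [2] +1/2 = 1/2
S = 1/2
C² = P²·S² = 1/3 ; C = +0.577350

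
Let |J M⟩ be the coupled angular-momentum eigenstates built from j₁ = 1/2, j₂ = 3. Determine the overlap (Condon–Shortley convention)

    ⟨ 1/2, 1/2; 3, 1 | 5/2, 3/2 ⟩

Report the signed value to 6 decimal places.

+√(2/7) ≈ +0.534522

j₁+j₂−J=1  J+j₁−j₂=0  J−j₁+j₂=5  j₁+j₂+J+1=7
(j₁±m₁, j₂±m₂, J±M) = (1,0,4,2,4,1)
P² = 1152/7
sum k=0..0:
  [0] +1/24 = 1/24
S = 1/24
C² = P²·S² = 2/7 ; C = +0.534522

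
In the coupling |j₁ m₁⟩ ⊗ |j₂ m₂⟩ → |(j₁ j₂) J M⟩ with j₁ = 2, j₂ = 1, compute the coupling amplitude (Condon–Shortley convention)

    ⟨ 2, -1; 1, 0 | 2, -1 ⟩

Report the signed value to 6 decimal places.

−√(1/6) ≈ -0.408248

√[5·1!3!1!/6! · 1!3!1!1!1!3!] = √(3/2)
  +(−1)^0/∏(0,1,3,1,0,0)! = 1/6  (running 1/6)
  +(−1)^1/∏(1,0,2,0,1,1)! = -1/2  (running -1/3)
⟨..|..⟩ = √(3/2)·(-1/3) = -0.408248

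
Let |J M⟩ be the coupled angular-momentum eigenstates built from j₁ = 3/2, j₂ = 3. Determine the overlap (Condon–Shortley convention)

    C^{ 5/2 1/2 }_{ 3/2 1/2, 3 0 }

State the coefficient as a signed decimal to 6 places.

−√(6/35) ≈ -0.414039

j₁+j₂−J=2  J+j₁−j₂=1  J−j₁+j₂=4  j₁+j₂+J+1=8
(j₁±m₁, j₂±m₂, J±M) = (2,1,3,3,3,2)
P² = 216/35
sum k=0..1:
  [0] +1/12 = 1/12
  [1] −1/4 = -1/4
S = -1/6
C² = P²·S² = 6/35 ; C = -0.414039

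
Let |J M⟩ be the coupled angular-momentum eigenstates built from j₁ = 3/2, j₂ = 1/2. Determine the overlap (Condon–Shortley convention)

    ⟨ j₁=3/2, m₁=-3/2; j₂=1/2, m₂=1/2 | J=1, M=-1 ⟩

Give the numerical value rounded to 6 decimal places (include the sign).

-0.866025

j₁+j₂−J=1  J+j₁−j₂=2  J−j₁+j₂=0  j₁+j₂+J+1=4
(j₁±m₁, j₂±m₂, J±M) = (0,3,1,0,0,2)
P² = 3
sum k=1..1:
  [1] −1/2 = -1/2
S = -1/2
C² = P²·S² = 3/4 ; C = -0.866025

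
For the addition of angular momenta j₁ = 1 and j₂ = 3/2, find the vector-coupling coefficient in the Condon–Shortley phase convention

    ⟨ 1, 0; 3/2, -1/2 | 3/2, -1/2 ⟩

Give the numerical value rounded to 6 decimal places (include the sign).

triangle: 1!×1!×2!/5! = 2/120
(j±m)!: 1!×1!×1!×2!×1!×2! = 4
prefactor² = (2J+1)×Δ×N² = 4/15
  k=0: +1/(0!×1!×1!×1!×0!×1!) = 1
  k=1: −1/(1!×0!×0!×0!×1!×2!) = -1/2
Σ = 1/2  ⇒  CG² = 4/15×1/2² = 1/15
CG = +√(1/15) = +0.258199

+0.258199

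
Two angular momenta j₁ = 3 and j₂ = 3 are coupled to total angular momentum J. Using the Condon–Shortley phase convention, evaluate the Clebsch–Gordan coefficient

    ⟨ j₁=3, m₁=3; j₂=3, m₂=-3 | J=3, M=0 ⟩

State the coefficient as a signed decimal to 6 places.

triangle: 3!×3!×3!/10! = 216/3628800
(j±m)!: 6!×0!×0!×6!×3!×3! = 18662400
prefactor² = (2J+1)×Δ×N² = 7776
  k=0: +1/(0!×3!×0!×0!×3!×3!) = 1/216
Σ = 1/216  ⇒  CG² = 7776×1/216² = 1/6
CG = +√(1/6) = +0.408248

+0.408248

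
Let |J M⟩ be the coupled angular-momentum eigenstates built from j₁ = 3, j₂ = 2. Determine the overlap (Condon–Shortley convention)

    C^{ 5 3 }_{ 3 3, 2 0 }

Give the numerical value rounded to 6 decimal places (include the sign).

+√(2/15) ≈ +0.365148

triangle: 0!·6!·4!/11! = 17280/39916800
(j±m)!: 6!·0!·2!·2!·8!·2! = 232243200
prefactor² = (2J+1)·Δ·N² = 1105920
  k=0: +1/(0!·0!·0!·2!·6!·2!) = 1/2880
Σ = 1/2880  ⇒  CG² = 1105920·1/2880² = 2/15
CG = +√(2/15) = +0.365148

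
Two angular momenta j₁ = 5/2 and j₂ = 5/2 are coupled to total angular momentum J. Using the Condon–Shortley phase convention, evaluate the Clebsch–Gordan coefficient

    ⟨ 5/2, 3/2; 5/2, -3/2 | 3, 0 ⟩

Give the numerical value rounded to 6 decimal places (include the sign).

+√(49/180) ≈ +0.521749

√[7·2!3!3!/9! · 4!1!1!4!3!3!] = √(144/5)
  +(−1)^0/∏(0,2,1,1,2,2)! = 1/8  (running 1/8)
  +(−1)^1/∏(1,1,0,0,3,3)! = -1/36  (running 7/72)
⟨..|..⟩ = √(144/5)·(7/72) = +0.521749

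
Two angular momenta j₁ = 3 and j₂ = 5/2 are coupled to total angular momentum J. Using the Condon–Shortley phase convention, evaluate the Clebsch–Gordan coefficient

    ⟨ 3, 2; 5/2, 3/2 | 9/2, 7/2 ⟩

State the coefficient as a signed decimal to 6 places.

+√(1/99) ≈ +0.100504

√[10·1!5!4!/11! · 5!1!4!1!8!1!] = √(921600/11)
  +(−1)^0/∏(0,1,1,4,4,0)! = 1/576  (running 1/576)
  +(−1)^1/∏(1,0,0,3,5,1)! = -1/720  (running 1/2880)
⟨..|..⟩ = √(921600/11)·(1/2880) = +0.100504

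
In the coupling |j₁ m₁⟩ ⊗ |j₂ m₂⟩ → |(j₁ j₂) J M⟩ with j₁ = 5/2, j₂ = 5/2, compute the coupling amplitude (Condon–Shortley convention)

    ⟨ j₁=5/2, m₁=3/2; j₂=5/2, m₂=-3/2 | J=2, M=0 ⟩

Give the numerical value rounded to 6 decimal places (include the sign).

+0.109109

triangle: 3!*2!*2!/8! = 24/40320
(j±m)!: 4!*1!*1!*4!*2!*2! = 2304
prefactor² = (2J+1)*Δ*N² = 48/7
  k=0: +1/(0!*3!*1!*1!*1!*1!) = 1/6
  k=1: −1/(1!*2!*0!*0!*2!*2!) = -1/8
Σ = 1/24  ⇒  CG² = 48/7*1/24² = 1/84
CG = +√(1/84) = +0.109109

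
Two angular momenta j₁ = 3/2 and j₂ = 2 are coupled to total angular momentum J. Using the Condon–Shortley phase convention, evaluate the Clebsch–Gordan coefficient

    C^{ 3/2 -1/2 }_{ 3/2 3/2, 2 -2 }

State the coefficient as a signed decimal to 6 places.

+0.632456

j₁+j₂−J=2  J+j₁−j₂=1  J−j₁+j₂=2  j₁+j₂+J+1=6
(j₁±m₁, j₂±m₂, J±M) = (3,0,0,4,1,2)
P² = 32/5
sum k=0..0:
  [0] +1/4 = 1/4
S = 1/4
C² = P²·S² = 2/5 ; C = +0.632456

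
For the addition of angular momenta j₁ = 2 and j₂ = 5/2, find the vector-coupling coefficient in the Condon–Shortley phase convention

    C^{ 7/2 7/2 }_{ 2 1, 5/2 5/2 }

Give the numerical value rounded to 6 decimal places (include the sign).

triangle: 1!·3!·4!/9! = 144/362880
(j±m)!: 3!·1!·5!·0!·7!·0! = 3628800
prefactor² = (2J+1)·Δ·N² = 11520
  k=1: −1/(1!·0!·0!·4!·3!·0!) = -1/144
Σ = -1/144  ⇒  CG² = 11520·(-1/144)² = 5/9
CG = −√(5/9) = -0.745356

-0.745356  (= −√(5/9))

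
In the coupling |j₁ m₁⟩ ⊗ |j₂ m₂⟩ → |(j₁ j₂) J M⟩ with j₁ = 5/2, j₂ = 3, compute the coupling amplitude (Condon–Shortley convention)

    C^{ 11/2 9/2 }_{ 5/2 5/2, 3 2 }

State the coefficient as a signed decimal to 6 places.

+√(6/11) ≈ +0.738549

√[12·0!5!6!/12! · 5!0!5!1!10!1!] = √(1244160000/11)
  +(−1)^0/∏(0,0,0,5,5,1)! = 1/14400  (running 1/14400)
⟨..|..⟩ = √(1244160000/11)·(1/14400) = +0.738549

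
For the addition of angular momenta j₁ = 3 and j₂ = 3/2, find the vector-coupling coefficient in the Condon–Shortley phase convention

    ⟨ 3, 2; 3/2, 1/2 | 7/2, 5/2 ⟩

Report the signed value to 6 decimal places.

+√(1/7) = +0.377964

√[8·1!5!2!/9! · 5!1!2!1!6!1!] = √(6400/7)
  +(−1)^0/∏(0,1,1,2,4,0)! = 1/48  (running 1/48)
  +(−1)^1/∏(1,0,0,1,5,1)! = -1/120  (running 1/80)
⟨..|..⟩ = √(6400/7)·(1/80) = +0.377964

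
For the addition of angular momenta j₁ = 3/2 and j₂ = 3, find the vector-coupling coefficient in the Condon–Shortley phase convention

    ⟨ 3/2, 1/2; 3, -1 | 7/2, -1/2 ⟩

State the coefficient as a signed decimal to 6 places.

+√(2/7) = +0.534522

√[8·1!2!5!/9! · 2!1!2!4!3!4!] = √(512/7)
  +(−1)^0/∏(0,1,1,2,1,3)! = 1/12  (running 1/12)
  +(−1)^1/∏(1,0,0,1,2,4)! = -1/48  (running 1/16)
⟨..|..⟩ = √(512/7)·(1/16) = +0.534522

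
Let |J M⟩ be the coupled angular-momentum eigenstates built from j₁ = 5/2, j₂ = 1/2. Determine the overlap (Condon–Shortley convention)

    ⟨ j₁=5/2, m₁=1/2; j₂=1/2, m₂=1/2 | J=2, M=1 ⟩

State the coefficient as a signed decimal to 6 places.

j₁+j₂−J=1  J+j₁−j₂=4  J−j₁+j₂=0  j₁+j₂+J+1=6
(j₁±m₁, j₂±m₂, J±M) = (3,2,1,0,3,1)
P² = 12
sum k=1..1:
  [1] −1/6 = -1/6
S = -1/6
C² = P²·S² = 1/3 ; C = -0.577350

−√(1/3) ≈ -0.577350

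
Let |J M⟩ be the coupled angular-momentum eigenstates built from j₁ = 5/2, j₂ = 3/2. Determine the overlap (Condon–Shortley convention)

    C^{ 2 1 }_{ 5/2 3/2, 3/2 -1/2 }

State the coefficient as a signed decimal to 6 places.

j₁+j₂−J=2  J+j₁−j₂=3  J−j₁+j₂=1  j₁+j₂+J+1=7
(j₁±m₁, j₂±m₂, J±M) = (4,1,1,2,3,1)
P² = 24/7
sum k=0..1:
  [0] +1/4 = 1/4
  [1] −1/6 = -1/6
S = 1/12
C² = P²·S² = 1/42 ; C = +0.154303

+√(1/42) ≈ +0.154303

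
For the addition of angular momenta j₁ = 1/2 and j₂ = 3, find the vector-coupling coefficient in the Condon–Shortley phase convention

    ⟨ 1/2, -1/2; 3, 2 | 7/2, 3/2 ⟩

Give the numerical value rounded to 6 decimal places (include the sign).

j₁+j₂−J=0  J+j₁−j₂=1  J−j₁+j₂=6  j₁+j₂+J+1=8
(j₁±m₁, j₂±m₂, J±M) = (0,1,5,1,5,2)
P² = 28800/7
sum k=0..0:
  [0] +1/120 = 1/120
S = 1/120
C² = P²·S² = 2/7 ; C = +0.534522

+0.534522  (= +√(2/7))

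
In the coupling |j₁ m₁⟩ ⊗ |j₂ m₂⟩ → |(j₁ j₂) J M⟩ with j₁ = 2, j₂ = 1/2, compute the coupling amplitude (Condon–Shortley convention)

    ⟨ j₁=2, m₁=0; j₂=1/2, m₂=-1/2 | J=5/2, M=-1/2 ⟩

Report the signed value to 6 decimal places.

triangle: 0!*4!*1!/6! = 24/720
(j±m)!: 2!*2!*0!*1!*2!*3! = 48
prefactor² = (2J+1)*Δ*N² = 48/5
  k=0: +1/(0!*0!*2!*0!*2!*1!) = 1/4
Σ = 1/4  ⇒  CG² = 48/5*1/4² = 3/5
CG = +√(3/5) = +0.774597

+0.774597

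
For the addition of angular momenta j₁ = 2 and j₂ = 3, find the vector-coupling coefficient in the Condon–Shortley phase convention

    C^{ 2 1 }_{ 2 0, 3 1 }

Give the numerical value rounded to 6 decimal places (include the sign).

√[5·3!1!3!/8! · 2!2!4!2!3!1!] = √(36/7)
  +(−1)^1/∏(1,2,1,3,0,0)! = -1/12  (running -1/12)
  +(−1)^2/∏(2,1,0,2,1,1)! = 1/4  (running 1/6)
⟨..|..⟩ = √(36/7)·(1/6) = +0.377964

+0.377964  (= +√(1/7))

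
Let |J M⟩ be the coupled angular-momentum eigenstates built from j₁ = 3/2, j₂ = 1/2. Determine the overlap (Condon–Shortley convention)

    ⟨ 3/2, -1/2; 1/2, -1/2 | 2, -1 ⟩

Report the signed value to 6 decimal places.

√[5·0!3!1!/5! · 1!2!0!1!1!3!] = √(3)
  +(−1)^0/∏(0,0,2,0,1,1)! = 1/2  (running 1/2)
⟨..|..⟩ = √(3)·(1/2) = +0.866025

+√(3/4) ≈ +0.866025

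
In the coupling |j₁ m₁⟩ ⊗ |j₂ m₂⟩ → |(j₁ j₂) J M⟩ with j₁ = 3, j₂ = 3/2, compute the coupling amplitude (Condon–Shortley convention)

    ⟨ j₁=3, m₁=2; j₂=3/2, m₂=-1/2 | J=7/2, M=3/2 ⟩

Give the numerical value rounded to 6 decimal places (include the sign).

+0.654654

√[8·1!5!2!/9! · 5!1!1!2!5!2!] = √(6400/21)
  +(−1)^0/∏(0,1,1,1,4,1)! = 1/24  (running 1/24)
  +(−1)^1/∏(1,0,0,0,5,2)! = -1/240  (running 3/80)
⟨..|..⟩ = √(6400/21)·(3/80) = +0.654654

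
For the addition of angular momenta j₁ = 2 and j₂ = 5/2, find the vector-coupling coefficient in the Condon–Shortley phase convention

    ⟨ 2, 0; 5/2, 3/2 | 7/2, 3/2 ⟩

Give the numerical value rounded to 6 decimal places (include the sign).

j₁+j₂−J=1  J+j₁−j₂=3  J−j₁+j₂=4  j₁+j₂+J+1=9
(j₁±m₁, j₂±m₂, J±M) = (2,2,4,1,5,2)
P² = 512/7
sum k=0..1:
  [0] +1/48 = 1/48
  [1] −1/12 = -1/12
S = -1/16
C² = P²·S² = 2/7 ; C = -0.534522

−√(2/7) ≈ -0.534522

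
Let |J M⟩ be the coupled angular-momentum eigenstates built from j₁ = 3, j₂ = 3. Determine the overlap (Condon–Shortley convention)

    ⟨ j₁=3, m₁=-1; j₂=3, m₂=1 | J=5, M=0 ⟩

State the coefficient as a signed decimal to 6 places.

−√(25/84) ≈ -0.545545

√[11·1!5!5!/12! · 2!4!4!2!5!5!] = √(76800/7)
  +(−1)^0/∏(0,1,4,4,1,1)! = 1/576  (running 1/576)
  +(−1)^1/∏(1,0,3,3,2,2)! = -1/144  (running -1/192)
⟨..|..⟩ = √(76800/7)·(-1/192) = -0.545545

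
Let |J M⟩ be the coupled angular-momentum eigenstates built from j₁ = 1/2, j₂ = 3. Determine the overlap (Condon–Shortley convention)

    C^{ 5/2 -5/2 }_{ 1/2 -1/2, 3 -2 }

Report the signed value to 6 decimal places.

triangle: 1!×0!×5!/7! = 120/5040
(j±m)!: 0!×1!×1!×5!×0!×5! = 14400
prefactor² = (2J+1)×Δ×N² = 14400/7
  k=1: −1/(1!×0!×0!×0!×0!×5!) = -1/120
Σ = -1/120  ⇒  CG² = 14400/7×(-1/120)² = 1/7
CG = −√(1/7) = -0.377964

−√(1/7) ≈ -0.377964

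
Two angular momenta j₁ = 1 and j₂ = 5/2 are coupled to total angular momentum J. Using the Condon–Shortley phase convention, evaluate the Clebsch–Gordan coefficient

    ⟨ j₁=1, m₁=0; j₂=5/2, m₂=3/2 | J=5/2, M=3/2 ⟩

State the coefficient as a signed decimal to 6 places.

j₁+j₂−J=1  J+j₁−j₂=1  J−j₁+j₂=4  j₁+j₂+J+1=7
(j₁±m₁, j₂±m₂, J±M) = (1,1,4,1,4,1)
P² = 576/35
sum k=0..1:
  [0] +1/24 = 1/24
  [1] −1/6 = -1/6
S = -1/8
C² = P²·S² = 9/35 ; C = -0.507093

-0.507093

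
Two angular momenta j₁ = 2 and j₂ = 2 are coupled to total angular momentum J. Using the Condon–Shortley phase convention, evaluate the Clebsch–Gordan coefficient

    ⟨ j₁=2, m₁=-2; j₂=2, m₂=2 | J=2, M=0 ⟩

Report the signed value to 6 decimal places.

+√(2/7) = +0.534522

√[5·2!2!2!/7! · 0!4!4!0!2!2!] = √(128/7)
  +(−1)^2/∏(2,0,2,2,0,0)! = 1/8  (running 1/8)
⟨..|..⟩ = √(128/7)·(1/8) = +0.534522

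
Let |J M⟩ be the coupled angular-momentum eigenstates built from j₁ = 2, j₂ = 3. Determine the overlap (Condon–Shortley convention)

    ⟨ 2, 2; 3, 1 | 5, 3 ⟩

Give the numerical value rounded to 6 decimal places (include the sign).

+√(1/3) = +0.577350

triangle: 0!·4!·6!/11! = 17280/39916800
(j±m)!: 4!·0!·4!·2!·8!·2! = 92897280
prefactor² = (2J+1)·Δ·N² = 442368
  k=0: +1/(0!·0!·0!·4!·4!·2!) = 1/1152
Σ = 1/1152  ⇒  CG² = 442368·1/1152² = 1/3
CG = +√(1/3) = +0.577350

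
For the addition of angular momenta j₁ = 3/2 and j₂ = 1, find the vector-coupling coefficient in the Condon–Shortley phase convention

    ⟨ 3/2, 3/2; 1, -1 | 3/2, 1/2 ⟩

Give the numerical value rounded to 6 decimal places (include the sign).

+0.632456  (= +√(2/5))

triangle: 1!*2!*1!/5! = 2/120
(j±m)!: 3!*0!*0!*2!*2!*1! = 24
prefactor² = (2J+1)*Δ*N² = 8/5
  k=0: +1/(0!*1!*0!*0!*2!*1!) = 1/2
Σ = 1/2  ⇒  CG² = 8/5*1/2² = 2/5
CG = +√(2/5) = +0.632456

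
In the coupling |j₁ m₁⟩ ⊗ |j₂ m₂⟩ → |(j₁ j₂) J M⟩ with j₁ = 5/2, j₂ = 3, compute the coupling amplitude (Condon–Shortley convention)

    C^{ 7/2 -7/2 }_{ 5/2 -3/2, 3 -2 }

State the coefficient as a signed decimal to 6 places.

−√(4/9) ≈ -0.666667

triangle: 2!·3!·4!/10! = 288/3628800
(j±m)!: 1!·4!·1!·5!·0!·7! = 14515200
prefactor² = (2J+1)·Δ·N² = 9216
  k=1: −1/(1!·1!·3!·0!·0!·4!) = -1/144
Σ = -1/144  ⇒  CG² = 9216·(-1/144)² = 4/9
CG = −√(4/9) = -0.666667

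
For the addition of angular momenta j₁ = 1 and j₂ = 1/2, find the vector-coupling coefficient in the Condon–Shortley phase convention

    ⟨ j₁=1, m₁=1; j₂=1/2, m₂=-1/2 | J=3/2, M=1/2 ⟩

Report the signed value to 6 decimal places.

+√(1/3) ≈ +0.577350

j₁+j₂−J=0  J+j₁−j₂=2  J−j₁+j₂=1  j₁+j₂+J+1=4
(j₁±m₁, j₂±m₂, J±M) = (2,0,0,1,2,1)
P² = 4/3
sum k=0..0:
  [0] +1/2 = 1/2
S = 1/2
C² = P²·S² = 1/3 ; C = +0.577350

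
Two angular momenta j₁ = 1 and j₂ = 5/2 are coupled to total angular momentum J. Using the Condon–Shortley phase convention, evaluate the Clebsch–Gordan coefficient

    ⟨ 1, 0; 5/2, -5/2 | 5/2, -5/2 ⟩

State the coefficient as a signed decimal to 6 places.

j₁+j₂−J=1  J+j₁−j₂=1  J−j₁+j₂=4  j₁+j₂+J+1=7
(j₁±m₁, j₂±m₂, J±M) = (1,1,0,5,0,5)
P² = 2880/7
sum k=0..0:
  [0] +1/24 = 1/24
S = 1/24
C² = P²·S² = 5/7 ; C = +0.845154

+√(5/7) ≈ +0.845154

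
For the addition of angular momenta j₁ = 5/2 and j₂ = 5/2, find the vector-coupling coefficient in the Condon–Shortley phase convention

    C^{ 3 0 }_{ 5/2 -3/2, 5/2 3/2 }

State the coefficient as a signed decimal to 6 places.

triangle: 2!·3!·3!/9! = 72/362880
(j±m)!: 1!·4!·4!·1!·3!·3! = 20736
prefactor² = (2J+1)·Δ·N² = 144/5
  k=1: −1/(1!·1!·3!·3!·0!·0!) = -1/36
  k=2: +1/(2!·0!·2!·2!·1!·1!) = 1/8
Σ = 7/72  ⇒  CG² = 144/5·7/72² = 49/180
CG = +√(49/180) = +0.521749

+0.521749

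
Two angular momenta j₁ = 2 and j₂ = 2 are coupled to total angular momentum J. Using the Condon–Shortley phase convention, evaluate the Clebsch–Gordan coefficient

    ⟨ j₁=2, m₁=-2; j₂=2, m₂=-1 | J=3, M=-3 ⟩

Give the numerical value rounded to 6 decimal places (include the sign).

-0.707107  (= −√(1/2))

j₁+j₂−J=1  J+j₁−j₂=3  J−j₁+j₂=3  j₁+j₂+J+1=8
(j₁±m₁, j₂±m₂, J±M) = (0,4,1,3,0,6)
P² = 648
sum k=1..1:
  [1] −1/36 = -1/36
S = -1/36
C² = P²·S² = 1/2 ; C = -0.707107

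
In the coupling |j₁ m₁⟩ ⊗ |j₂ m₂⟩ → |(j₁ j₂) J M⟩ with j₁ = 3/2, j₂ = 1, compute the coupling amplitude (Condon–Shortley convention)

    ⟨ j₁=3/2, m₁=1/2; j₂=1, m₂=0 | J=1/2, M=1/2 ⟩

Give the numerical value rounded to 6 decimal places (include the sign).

−√(1/3) ≈ -0.577350

j₁+j₂−J=2  J+j₁−j₂=1  J−j₁+j₂=0  j₁+j₂+J+1=4
(j₁±m₁, j₂±m₂, J±M) = (2,1,1,1,1,0)
P² = 1/3
sum k=1..1:
  [1] −1/1 = -1
S = -1
C² = P²·S² = 1/3 ; C = -0.577350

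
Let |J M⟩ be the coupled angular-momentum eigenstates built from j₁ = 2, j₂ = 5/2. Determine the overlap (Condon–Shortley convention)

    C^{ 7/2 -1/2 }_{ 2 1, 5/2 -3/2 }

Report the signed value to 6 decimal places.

j₁+j₂−J=1  J+j₁−j₂=3  J−j₁+j₂=4  j₁+j₂+J+1=9
(j₁±m₁, j₂±m₂, J±M) = (3,1,1,4,3,4)
P² = 2304/35
sum k=0..1:
  [0] +1/12 = 1/12
  [1] −1/144 = -1/144
S = 11/144
C² = P²·S² = 121/315 ; C = +0.619780

+0.619780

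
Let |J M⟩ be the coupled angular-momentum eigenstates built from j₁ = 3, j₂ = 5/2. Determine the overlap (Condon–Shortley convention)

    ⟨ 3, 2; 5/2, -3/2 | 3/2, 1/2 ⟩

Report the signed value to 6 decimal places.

√[4·4!2!1!/8! · 5!1!1!4!2!1!] = √(192/7)
  +(−1)^0/∏(0,4,1,1,1,0)! = 1/24  (running 1/24)
  +(−1)^1/∏(1,3,0,0,2,1)! = -1/12  (running -1/24)
⟨..|..⟩ = √(192/7)·(-1/24) = -0.218218

−√(1/21) ≈ -0.218218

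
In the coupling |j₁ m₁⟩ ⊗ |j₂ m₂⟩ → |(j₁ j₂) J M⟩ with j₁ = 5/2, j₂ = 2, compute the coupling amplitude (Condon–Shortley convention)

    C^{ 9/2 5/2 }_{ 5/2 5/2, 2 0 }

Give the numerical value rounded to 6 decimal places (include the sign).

√[10·0!5!4!/10! · 5!0!2!2!7!2!] = √(38400)
  +(−1)^0/∏(0,0,0,2,5,2)! = 1/480  (running 1/480)
⟨..|..⟩ = √(38400)·(1/480) = +0.408248

+0.408248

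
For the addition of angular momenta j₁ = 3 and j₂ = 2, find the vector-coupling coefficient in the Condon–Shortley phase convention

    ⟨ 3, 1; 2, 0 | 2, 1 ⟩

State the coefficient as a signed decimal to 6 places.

-0.377964  (= −√(1/7))

triangle: 3!×3!×1!/8! = 36/40320
(j±m)!: 4!×2!×2!×2!×3!×1! = 1152
prefactor² = (2J+1)×Δ×N² = 36/7
  k=1: −1/(1!×2!×1!×1!×2!×0!) = -1/4
  k=2: +1/(2!×1!×0!×0!×3!×1!) = 1/12
Σ = -1/6  ⇒  CG² = 36/7×(-1/6)² = 1/7
CG = −√(1/7) = -0.377964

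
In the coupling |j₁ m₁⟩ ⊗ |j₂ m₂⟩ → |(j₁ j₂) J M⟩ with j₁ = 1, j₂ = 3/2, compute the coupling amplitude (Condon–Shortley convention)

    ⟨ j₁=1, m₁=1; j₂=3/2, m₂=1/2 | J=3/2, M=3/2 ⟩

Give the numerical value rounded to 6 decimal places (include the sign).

+0.632456

triangle: 1!*1!*2!/5! = 2/120
(j±m)!: 2!*0!*2!*1!*3!*0! = 24
prefactor² = (2J+1)*Δ*N² = 8/5
  k=0: +1/(0!*1!*0!*2!*1!*0!) = 1/2
Σ = 1/2  ⇒  CG² = 8/5*1/2² = 2/5
CG = +√(2/5) = +0.632456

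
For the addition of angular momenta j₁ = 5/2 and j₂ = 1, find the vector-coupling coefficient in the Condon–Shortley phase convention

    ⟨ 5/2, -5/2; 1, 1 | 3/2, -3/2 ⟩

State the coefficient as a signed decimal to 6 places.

+√(2/3) ≈ +0.816497

triangle: 2!×3!×0!/6! = 12/720
(j±m)!: 0!×5!×2!×0!×0!×3! = 1440
prefactor² = (2J+1)×Δ×N² = 96
  k=2: +1/(2!×0!×3!×0!×0!×0!) = 1/12
Σ = 1/12  ⇒  CG² = 96×1/12² = 2/3
CG = +√(2/3) = +0.816497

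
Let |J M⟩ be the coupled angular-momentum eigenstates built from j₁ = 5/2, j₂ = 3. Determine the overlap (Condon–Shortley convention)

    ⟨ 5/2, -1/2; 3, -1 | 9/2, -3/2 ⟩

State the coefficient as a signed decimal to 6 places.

triangle: 1!×4!×5!/11! = 2880/39916800
(j±m)!: 2!×3!×2!×4!×3!×6! = 2488320
prefactor² = (2J+1)×Δ×N² = 138240/77
  k=0: +1/(0!×1!×3!×2!×1!×3!) = 1/72
  k=1: −1/(1!×0!×2!×1!×2!×4!) = -1/96
Σ = 1/288  ⇒  CG² = 138240/77×1/288² = 5/231
CG = +√(5/231) = +0.147122

+0.147122  (= +√(5/231))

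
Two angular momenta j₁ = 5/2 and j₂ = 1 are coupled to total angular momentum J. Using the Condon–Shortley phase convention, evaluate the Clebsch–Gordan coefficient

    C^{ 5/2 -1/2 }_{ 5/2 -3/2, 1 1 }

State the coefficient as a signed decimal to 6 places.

−√(16/35) = -0.676123

√[6·1!4!1!/7! · 1!4!2!0!2!3!] = √(576/35)
  +(−1)^1/∏(1,0,3,1,1,0)! = -1/6  (running -1/6)
⟨..|..⟩ = √(576/35)·(-1/6) = -0.676123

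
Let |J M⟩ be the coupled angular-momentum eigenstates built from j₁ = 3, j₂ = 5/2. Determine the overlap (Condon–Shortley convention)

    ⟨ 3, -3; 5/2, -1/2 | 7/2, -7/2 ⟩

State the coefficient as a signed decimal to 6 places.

j₁+j₂−J=2  J+j₁−j₂=4  J−j₁+j₂=3  j₁+j₂+J+1=10
(j₁±m₁, j₂±m₂, J±M) = (0,6,2,3,0,7)
P² = 27648
sum k=2..2:
  [2] +1/288 = 1/288
S = 1/288
C² = P²·S² = 1/3 ; C = +0.577350

+√(1/3) = +0.577350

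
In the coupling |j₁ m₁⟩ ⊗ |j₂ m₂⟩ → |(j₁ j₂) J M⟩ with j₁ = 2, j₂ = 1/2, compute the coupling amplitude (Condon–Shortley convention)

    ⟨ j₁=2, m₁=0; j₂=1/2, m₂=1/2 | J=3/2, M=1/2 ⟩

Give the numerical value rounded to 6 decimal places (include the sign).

triangle: 1!·3!·0!/5! = 6/120
(j±m)!: 2!·2!·1!·0!·2!·1! = 8
prefactor² = (2J+1)·Δ·N² = 8/5
  k=1: −1/(1!·0!·1!·0!·2!·0!) = -1/2
Σ = -1/2  ⇒  CG² = 8/5·(-1/2)² = 2/5
CG = −√(2/5) = -0.632456

−√(2/5) = -0.632456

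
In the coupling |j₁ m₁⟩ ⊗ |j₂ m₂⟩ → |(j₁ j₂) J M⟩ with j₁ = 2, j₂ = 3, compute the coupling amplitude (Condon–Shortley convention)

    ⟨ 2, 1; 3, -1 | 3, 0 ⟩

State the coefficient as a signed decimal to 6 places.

√[7·2!2!4!/9! · 3!1!2!4!3!3!] = √(96/5)
  +(−1)^0/∏(0,2,1,2,1,2)! = 1/8  (running 1/8)
  +(−1)^1/∏(1,1,0,1,2,3)! = -1/12  (running 1/24)
⟨..|..⟩ = √(96/5)·(1/24) = +0.182574

+√(1/30) ≈ +0.182574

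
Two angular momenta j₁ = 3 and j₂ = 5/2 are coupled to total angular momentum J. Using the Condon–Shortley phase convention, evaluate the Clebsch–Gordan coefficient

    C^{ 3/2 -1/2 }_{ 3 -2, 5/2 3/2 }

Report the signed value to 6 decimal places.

-0.218218  (= −√(1/21))

j₁+j₂−J=4  J+j₁−j₂=2  J−j₁+j₂=1  j₁+j₂+J+1=8
(j₁±m₁, j₂±m₂, J±M) = (1,5,4,1,1,2)
P² = 192/7
sum k=3..4:
  [3] −1/12 = -1/12
  [4] +1/24 = 1/24
S = -1/24
C² = P²·S² = 1/21 ; C = -0.218218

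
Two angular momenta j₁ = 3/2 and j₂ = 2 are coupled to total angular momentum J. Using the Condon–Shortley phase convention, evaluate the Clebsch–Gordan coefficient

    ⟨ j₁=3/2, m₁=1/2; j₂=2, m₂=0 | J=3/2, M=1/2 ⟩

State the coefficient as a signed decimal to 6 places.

-0.447214

j₁+j₂−J=2  J+j₁−j₂=1  J−j₁+j₂=2  j₁+j₂+J+1=6
(j₁±m₁, j₂±m₂, J±M) = (2,1,2,2,2,1)
P² = 16/45
sum k=0..1:
  [0] +1/4 = 1/4
  [1] −1/1 = -1
S = -3/4
C² = P²·S² = 1/5 ; C = -0.447214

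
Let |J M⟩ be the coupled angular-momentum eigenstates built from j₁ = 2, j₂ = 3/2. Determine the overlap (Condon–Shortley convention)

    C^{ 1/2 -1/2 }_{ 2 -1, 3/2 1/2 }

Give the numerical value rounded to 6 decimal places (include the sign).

+√(3/10) ≈ +0.547723

√[2·3!1!0!/5! · 1!3!2!1!0!1!] = √(6/5)
  +(−1)^2/∏(2,1,1,0,0,0)! = 1/2  (running 1/2)
⟨..|..⟩ = √(6/5)·(1/2) = +0.547723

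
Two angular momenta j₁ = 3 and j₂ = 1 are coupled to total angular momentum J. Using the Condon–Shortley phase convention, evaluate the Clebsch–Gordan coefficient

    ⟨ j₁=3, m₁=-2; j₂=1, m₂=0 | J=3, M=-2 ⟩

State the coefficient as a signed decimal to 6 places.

−√(1/3) = -0.577350

j₁+j₂−J=1  J+j₁−j₂=5  J−j₁+j₂=1  j₁+j₂+J+1=8
(j₁±m₁, j₂±m₂, J±M) = (1,5,1,1,1,5)
P² = 300
sum k=0..1:
  [0] +1/120 = 1/120
  [1] −1/24 = -1/24
S = -1/30
C² = P²·S² = 1/3 ; C = -0.577350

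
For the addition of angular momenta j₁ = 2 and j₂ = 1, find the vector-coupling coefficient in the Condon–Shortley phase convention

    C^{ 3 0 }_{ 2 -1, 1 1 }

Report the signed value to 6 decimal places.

+0.447214  (= +√(1/5))

triangle: 0!*4!*2!/7! = 48/5040
(j±m)!: 1!*3!*2!*0!*3!*3! = 432
prefactor² = (2J+1)*Δ*N² = 144/5
  k=0: +1/(0!*0!*3!*2!*1!*0!) = 1/12
Σ = 1/12  ⇒  CG² = 144/5*1/12² = 1/5
CG = +√(1/5) = +0.447214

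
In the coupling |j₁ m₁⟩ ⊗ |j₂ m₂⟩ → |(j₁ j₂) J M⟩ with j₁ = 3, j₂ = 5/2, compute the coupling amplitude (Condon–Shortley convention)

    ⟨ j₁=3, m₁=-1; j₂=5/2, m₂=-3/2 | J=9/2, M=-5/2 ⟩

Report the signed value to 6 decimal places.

√[10·1!5!4!/11! · 2!4!1!4!2!7!] = √(92160/11)
  +(−1)^0/∏(0,1,4,1,1,3)! = 1/144  (running 1/144)
  +(−1)^1/∏(1,0,3,0,2,4)! = -1/288  (running 1/288)
⟨..|..⟩ = √(92160/11)·(1/288) = +0.317821

+√(10/99) ≈ +0.317821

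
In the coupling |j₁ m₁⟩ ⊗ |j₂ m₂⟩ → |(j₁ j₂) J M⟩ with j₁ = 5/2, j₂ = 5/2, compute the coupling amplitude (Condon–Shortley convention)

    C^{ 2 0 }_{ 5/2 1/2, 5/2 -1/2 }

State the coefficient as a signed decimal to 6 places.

-0.436436  (= −√(4/21))

triangle: 3!*2!*2!/8! = 24/40320
(j±m)!: 3!*2!*2!*3!*2!*2! = 576
prefactor² = (2J+1)*Δ*N² = 12/7
  k=0: +1/(0!*3!*2!*2!*0!*0!) = 1/24
  k=1: −1/(1!*2!*1!*1!*1!*1!) = -1/2
  k=2: +1/(2!*1!*0!*0!*2!*2!) = 1/8
Σ = -1/3  ⇒  CG² = 12/7*(-1/3)² = 4/21
CG = −√(4/21) = -0.436436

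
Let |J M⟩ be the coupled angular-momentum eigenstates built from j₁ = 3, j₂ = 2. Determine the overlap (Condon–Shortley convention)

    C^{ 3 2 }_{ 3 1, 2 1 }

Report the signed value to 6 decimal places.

√[7·2!4!2!/9! · 4!2!3!1!5!1!] = √(64)
  +(−1)^1/∏(1,1,1,2,3,0)! = -1/12  (running -1/12)
  +(−1)^2/∏(2,0,0,1,4,1)! = 1/48  (running -1/16)
⟨..|..⟩ = √(64)·(-1/16) = -0.500000

−√(1/4) ≈ -0.500000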